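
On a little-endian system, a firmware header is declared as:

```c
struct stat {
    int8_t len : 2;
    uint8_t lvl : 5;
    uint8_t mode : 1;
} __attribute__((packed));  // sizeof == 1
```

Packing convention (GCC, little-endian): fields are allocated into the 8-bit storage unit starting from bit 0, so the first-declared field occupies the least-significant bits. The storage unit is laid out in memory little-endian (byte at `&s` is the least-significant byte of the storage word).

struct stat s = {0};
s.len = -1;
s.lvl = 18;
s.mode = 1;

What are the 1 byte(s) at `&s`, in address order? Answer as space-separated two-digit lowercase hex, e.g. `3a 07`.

cb

len (2b) val=-1 bits=0x3 at bit 0: 0x03
lvl (5b) val=18 bits=0x12 at bit 2: 0x4b
mode (1b) val=1 bits=0x1 at bit 7: 0xcb
word = 0xcb → little-endian bytes:
  [0]=0xcb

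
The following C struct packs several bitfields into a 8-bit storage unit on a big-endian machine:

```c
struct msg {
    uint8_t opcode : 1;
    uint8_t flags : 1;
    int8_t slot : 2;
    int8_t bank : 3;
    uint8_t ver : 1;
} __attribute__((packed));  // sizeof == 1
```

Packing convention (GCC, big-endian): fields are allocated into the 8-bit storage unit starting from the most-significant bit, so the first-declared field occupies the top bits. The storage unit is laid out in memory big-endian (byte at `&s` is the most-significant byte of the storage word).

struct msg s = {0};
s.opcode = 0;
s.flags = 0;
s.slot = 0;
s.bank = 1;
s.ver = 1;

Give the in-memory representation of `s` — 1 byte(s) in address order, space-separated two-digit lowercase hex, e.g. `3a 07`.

opcode:1 = 0 → 0x0 << 7 → word 0x00
flags:1 = 0 → 0x0 << 6 → word 0x00
slot:2 = 0 → 0x0 << 4 → word 0x00
bank:3 = 1 → 0x1 << 1 → word 0x02
ver:1 = 1 → 0x1 << 0 → word 0x03
word = 0x03 → big-endian bytes:
  [0]=0x03

03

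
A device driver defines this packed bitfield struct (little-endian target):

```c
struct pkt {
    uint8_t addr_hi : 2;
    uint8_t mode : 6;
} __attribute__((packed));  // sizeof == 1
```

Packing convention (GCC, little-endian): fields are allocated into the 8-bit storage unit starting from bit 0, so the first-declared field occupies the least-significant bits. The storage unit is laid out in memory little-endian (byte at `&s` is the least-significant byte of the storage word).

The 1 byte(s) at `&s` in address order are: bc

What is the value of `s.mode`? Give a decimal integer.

[0]=0xbc (little-endian) → word 0xbc
addr_hi [0+:2] = (word>>0) & 0x3 = 0
mode [2+:6] = (word>>2) & 0x3f = 47  ←

47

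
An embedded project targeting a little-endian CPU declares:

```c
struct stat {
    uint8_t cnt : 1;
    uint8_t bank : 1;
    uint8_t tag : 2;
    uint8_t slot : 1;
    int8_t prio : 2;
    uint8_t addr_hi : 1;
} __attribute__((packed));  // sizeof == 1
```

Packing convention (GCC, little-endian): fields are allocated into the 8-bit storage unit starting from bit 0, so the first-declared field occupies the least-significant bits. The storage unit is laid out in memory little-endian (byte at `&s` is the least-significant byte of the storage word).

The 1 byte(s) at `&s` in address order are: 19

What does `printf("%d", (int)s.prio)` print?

[0]=0x19 (little-endian) → word 0x19
cnt:1 @ bit 0 → (0x19>>0)&0x1 = 0x1
bank:1 @ bit 1 → (0x19>>1)&0x1 = 0x0
tag:2 @ bit 2 → (0x19>>2)&0x3 = 0x2
slot:1 @ bit 4 → (0x19>>4)&0x1 = 0x1
prio:2 @ bit 5 → (0x19>>5)&0x3 = 0x0  ←
addr_hi:1 @ bit 7 → (0x19>>7)&0x1 = 0x0
prio signed 2b, MSB=0: value = 0

0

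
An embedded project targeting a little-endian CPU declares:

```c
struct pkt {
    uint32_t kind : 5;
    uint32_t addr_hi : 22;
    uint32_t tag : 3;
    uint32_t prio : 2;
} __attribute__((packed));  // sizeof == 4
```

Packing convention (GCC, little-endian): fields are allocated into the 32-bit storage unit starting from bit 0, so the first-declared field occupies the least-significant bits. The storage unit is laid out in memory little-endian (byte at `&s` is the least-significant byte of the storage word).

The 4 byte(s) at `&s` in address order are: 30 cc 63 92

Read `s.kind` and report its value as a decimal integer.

16

[0]=0x30 [1]=0xcc [2]=0x63 [3]=0x92 (little-endian) → word 0x9263cc30
kind [0+:5] = (word>>0) & 0x1f = 16  ←
addr_hi [5+:22] = (word>>5) & 0x3fffff = 1252961
tag [27+:3] = (word>>27) & 0x7 = 2
prio [30+:2] = (word>>30) & 0x3 = 2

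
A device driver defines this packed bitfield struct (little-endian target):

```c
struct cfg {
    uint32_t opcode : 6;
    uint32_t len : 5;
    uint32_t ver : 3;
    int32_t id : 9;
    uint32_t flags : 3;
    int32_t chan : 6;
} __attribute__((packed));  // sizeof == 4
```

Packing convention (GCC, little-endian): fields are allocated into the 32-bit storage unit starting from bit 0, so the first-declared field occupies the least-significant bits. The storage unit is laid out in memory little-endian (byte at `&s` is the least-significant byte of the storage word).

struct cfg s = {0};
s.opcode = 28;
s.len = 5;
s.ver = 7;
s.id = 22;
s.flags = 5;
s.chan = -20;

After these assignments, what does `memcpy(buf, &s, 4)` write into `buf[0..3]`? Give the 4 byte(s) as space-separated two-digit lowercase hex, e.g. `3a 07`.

opcode:6 = 28 → 0x1c << 0 → word 0x0000001c
len:5 = 5 → 0x5 << 6 → word 0x0000015c
ver:3 = 7 → 0x7 << 11 → word 0x0000395c
id:9 = 22 → 0x16 << 14 → word 0x0005b95c
flags:3 = 5 → 0x5 << 23 → word 0x0285b95c
chan:6 = -20 → 0x2c << 26 → word 0xb285b95c
word = 0xb285b95c → little-endian bytes:
  [0]=0x5c  [1]=0xb9  [2]=0x85  [3]=0xb2

5c b9 85 b2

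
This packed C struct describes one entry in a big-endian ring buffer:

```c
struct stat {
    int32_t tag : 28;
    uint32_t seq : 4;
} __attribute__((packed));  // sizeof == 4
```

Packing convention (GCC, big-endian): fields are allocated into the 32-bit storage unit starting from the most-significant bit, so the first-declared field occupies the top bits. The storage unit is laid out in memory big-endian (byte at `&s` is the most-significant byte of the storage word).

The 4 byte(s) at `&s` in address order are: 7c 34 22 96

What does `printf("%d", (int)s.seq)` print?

6

[0]=0x7c [1]=0x34 [2]=0x22 [3]=0x96 (big-endian) → word 0x7c342296
tag:28 @ bit 4 → (0x7c342296>>4)&0xfffffff = 0x7c34229
seq:4 @ bit 0 → (0x7c342296>>0)&0xf = 0x6  ←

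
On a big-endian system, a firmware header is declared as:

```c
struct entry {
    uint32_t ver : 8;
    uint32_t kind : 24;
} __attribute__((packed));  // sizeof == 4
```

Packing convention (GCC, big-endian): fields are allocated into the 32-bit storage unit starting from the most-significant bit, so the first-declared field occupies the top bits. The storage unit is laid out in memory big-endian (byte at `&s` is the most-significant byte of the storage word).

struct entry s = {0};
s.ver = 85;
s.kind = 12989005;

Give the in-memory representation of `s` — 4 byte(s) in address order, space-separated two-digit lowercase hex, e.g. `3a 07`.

55 c6 32 4d

ver:8 = 85 → 0x55 << 24 → word 0x55000000
kind:24 = 12989005 → 0xc6324d << 0 → word 0x55c6324d
word = 0x55c6324d → big-endian bytes:
  [0]=0x55  [1]=0xc6  [2]=0x32  [3]=0x4d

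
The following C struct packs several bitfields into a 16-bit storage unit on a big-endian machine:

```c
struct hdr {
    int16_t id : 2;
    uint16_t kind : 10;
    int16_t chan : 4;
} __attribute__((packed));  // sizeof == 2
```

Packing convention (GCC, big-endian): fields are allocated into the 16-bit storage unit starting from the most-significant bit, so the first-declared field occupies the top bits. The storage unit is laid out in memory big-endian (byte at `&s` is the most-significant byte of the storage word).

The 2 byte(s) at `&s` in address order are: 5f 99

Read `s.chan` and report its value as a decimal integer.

[0]=0x5f [1]=0x99 (big-endian) → word 0x5f99
id:2 @ bit 14 → (0x5f99>>14)&0x3 = 0x1
kind:10 @ bit 4 → (0x5f99>>4)&0x3ff = 0x1f9
chan:4 @ bit 0 → (0x5f99>>0)&0xf = 0x9  ←
chan signed 4b, MSB=1: 9 - 16 = -7

-7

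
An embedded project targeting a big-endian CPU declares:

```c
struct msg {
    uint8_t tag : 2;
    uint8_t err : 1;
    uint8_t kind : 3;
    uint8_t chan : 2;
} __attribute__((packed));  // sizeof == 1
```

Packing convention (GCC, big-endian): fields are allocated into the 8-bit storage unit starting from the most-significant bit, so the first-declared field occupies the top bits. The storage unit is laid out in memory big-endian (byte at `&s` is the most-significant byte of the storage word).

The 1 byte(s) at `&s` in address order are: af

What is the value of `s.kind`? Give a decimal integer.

3

[0]=0xaf (big-endian) → word 0xaf
tag:2 @ bit 6 → (0xaf>>6)&0x3 = 0x2
err:1 @ bit 5 → (0xaf>>5)&0x1 = 0x1
kind:3 @ bit 2 → (0xaf>>2)&0x7 = 0x3  ←
chan:2 @ bit 0 → (0xaf>>0)&0x3 = 0x3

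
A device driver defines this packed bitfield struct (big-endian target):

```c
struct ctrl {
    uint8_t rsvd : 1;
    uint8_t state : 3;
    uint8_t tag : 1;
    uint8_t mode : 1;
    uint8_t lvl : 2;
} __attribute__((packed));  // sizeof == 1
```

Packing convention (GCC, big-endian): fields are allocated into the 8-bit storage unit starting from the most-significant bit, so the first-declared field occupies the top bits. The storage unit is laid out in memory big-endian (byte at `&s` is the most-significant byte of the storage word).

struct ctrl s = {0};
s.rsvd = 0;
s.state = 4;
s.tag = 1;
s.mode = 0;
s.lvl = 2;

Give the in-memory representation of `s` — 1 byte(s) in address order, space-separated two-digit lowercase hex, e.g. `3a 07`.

4a

rsvd (1b) val=0 bits=0x0 at bit 7: 0x00
state (3b) val=4 bits=0x4 at bit 4: 0x40
tag (1b) val=1 bits=0x1 at bit 3: 0x48
mode (1b) val=0 bits=0x0 at bit 2: 0x48
lvl (2b) val=2 bits=0x2 at bit 0: 0x4a
word = 0x4a → big-endian bytes:
  [0]=0x4a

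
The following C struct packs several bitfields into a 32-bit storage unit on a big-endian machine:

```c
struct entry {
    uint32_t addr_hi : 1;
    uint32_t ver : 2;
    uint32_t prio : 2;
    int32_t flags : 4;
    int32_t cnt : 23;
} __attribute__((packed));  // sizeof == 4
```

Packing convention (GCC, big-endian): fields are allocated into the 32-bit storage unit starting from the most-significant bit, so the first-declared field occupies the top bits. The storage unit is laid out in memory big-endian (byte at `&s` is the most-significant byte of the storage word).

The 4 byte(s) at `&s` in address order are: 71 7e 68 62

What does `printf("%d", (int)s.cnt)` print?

[0]=0x71 [1]=0x7e [2]=0x68 [3]=0x62 (big-endian) → word 0x717e6862
addr_hi [31+:1] = (word>>31) & 0x1 = 0
ver [29+:2] = (word>>29) & 0x3 = 3
prio [27+:2] = (word>>27) & 0x3 = 2
flags [23+:4] = (word>>23) & 0xf = 2
cnt [0+:23] = (word>>0) & 0x7fffff = 8284258  ←
cnt signed 23b, MSB=1: 8284258 - 8388608 = -104350

-104350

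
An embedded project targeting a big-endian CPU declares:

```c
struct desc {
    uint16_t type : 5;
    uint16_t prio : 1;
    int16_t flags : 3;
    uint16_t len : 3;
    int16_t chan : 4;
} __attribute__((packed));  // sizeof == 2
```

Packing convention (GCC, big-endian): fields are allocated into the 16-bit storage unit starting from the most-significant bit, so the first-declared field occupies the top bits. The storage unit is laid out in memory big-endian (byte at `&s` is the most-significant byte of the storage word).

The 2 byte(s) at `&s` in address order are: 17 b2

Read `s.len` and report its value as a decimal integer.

[0]=0x17 [1]=0xb2 (big-endian) → word 0x17b2
type:5 @ bit 11 → (0x17b2>>11)&0x1f = 0x2
prio:1 @ bit 10 → (0x17b2>>10)&0x1 = 0x1
flags:3 @ bit 7 → (0x17b2>>7)&0x7 = 0x7
len:3 @ bit 4 → (0x17b2>>4)&0x7 = 0x3  ←
chan:4 @ bit 0 → (0x17b2>>0)&0xf = 0x2

3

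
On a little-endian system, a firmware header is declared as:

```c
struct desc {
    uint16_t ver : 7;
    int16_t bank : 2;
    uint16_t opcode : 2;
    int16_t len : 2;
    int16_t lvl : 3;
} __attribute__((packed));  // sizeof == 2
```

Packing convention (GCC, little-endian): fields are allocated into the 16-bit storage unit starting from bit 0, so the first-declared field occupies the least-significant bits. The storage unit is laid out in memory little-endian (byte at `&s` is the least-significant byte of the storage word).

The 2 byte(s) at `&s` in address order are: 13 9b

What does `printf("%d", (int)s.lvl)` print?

[0]=0x13 [1]=0x9b (little-endian) → word 0x9b13
ver [0+:7] = (word>>0) & 0x7f = 19
bank [7+:2] = (word>>7) & 0x3 = 2
opcode [9+:2] = (word>>9) & 0x3 = 1
len [11+:2] = (word>>11) & 0x3 = 3
lvl [13+:3] = (word>>13) & 0x7 = 4  ←
lvl signed 3b, MSB=1: 4 - 8 = -4

-4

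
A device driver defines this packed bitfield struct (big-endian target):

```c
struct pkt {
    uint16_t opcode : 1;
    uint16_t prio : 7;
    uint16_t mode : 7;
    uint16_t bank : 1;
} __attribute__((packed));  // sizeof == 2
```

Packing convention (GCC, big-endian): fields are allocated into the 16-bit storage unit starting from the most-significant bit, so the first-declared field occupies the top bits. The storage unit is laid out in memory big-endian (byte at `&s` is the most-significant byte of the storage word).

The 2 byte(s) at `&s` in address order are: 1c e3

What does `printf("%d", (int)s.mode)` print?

113

[0]=0x1c [1]=0xe3 (big-endian) → word 0x1ce3
opcode [15+:1] = (word>>15) & 0x1 = 0
prio [8+:7] = (word>>8) & 0x7f = 28
mode [1+:7] = (word>>1) & 0x7f = 113  ←
bank [0+:1] = (word>>0) & 0x1 = 1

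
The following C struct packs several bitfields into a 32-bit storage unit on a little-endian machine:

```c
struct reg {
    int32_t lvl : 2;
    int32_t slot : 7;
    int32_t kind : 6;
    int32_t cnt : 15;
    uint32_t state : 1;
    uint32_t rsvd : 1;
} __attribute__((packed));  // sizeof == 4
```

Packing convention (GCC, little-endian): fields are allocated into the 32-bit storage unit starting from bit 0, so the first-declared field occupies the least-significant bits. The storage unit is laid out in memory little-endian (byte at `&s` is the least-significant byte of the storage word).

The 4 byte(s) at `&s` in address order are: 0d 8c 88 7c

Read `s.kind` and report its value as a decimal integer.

[0]=0x0d [1]=0x8c [2]=0x88 [3]=0x7c (little-endian) → word 0x7c888c0d
lvl:2 @ bit 0 → (0x7c888c0d>>0)&0x3 = 0x1
slot:7 @ bit 2 → (0x7c888c0d>>2)&0x7f = 0x3
kind:6 @ bit 9 → (0x7c888c0d>>9)&0x3f = 0x6  ←
cnt:15 @ bit 15 → (0x7c888c0d>>15)&0x7fff = 0x7911
state:1 @ bit 30 → (0x7c888c0d>>30)&0x1 = 0x1
rsvd:1 @ bit 31 → (0x7c888c0d>>31)&0x1 = 0x0
kind signed 6b, MSB=0: value = 6

6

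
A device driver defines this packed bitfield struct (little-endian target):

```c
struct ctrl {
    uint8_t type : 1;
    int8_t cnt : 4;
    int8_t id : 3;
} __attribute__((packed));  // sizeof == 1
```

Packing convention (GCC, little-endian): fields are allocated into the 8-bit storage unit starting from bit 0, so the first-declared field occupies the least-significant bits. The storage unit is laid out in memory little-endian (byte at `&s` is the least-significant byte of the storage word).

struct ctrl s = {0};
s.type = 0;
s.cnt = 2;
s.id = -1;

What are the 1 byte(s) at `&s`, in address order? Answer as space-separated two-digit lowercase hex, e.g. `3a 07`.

type (1b) val=0 bits=0x0 at bit 0: 0x00
cnt (4b) val=2 bits=0x2 at bit 1: 0x04
id (3b) val=-1 bits=0x7 at bit 5: 0xe4
word = 0xe4 → little-endian bytes:
  [0]=0xe4

e4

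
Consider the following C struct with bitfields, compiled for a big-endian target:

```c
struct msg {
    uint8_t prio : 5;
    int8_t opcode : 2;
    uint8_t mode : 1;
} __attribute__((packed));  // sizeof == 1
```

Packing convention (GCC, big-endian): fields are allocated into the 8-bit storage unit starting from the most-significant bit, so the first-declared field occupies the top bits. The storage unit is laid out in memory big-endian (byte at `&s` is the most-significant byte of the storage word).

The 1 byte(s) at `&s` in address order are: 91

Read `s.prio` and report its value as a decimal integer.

[0]=0x91 (big-endian) → word 0x91
prio [3+:5] = (word>>3) & 0x1f = 18  ←
opcode [1+:2] = (word>>1) & 0x3 = 0
mode [0+:1] = (word>>0) & 0x1 = 1

18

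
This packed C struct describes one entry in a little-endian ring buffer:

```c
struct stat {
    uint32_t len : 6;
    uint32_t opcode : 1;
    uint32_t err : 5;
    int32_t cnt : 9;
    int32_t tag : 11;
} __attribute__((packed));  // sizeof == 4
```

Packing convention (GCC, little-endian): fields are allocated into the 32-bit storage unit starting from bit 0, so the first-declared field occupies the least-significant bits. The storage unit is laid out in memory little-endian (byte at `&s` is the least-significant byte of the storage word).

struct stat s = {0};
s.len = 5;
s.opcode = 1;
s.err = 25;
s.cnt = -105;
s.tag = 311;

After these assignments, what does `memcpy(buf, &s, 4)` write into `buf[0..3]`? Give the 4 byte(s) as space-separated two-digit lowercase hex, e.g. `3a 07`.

len (6b) val=5 bits=0x5 at bit 0: 0x00000005
opcode (1b) val=1 bits=0x1 at bit 6: 0x00000045
err (5b) val=25 bits=0x19 at bit 7: 0x00000cc5
cnt (9b) val=-105 bits=0x197 at bit 12: 0x00197cc5
tag (11b) val=311 bits=0x137 at bit 21: 0x26f97cc5
word = 0x26f97cc5 → little-endian bytes:
  [0]=0xc5  [1]=0x7c  [2]=0xf9  [3]=0x26

c5 7c f9 26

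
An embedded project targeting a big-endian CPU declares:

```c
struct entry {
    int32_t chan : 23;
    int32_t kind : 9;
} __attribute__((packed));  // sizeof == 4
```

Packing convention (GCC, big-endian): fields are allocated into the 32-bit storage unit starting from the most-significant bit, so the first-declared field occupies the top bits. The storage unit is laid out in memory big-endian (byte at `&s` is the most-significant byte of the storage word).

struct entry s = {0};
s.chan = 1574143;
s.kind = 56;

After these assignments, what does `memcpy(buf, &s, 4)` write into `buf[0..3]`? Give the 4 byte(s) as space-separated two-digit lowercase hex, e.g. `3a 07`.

30 09 fe 38

chan (23b) val=1574143 bits=0x1804ff at bit 9: 0x3009fe00
kind (9b) val=56 bits=0x38 at bit 0: 0x3009fe38
word = 0x3009fe38 → big-endian bytes:
  [0]=0x30  [1]=0x09  [2]=0xfe  [3]=0x38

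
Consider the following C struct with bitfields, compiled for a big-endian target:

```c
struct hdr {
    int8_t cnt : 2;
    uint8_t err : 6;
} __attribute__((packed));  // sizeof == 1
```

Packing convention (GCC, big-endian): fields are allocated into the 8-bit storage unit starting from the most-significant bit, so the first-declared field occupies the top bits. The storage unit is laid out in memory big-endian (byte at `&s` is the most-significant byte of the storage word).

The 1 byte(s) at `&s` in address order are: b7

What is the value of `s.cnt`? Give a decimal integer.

-2

[0]=0xb7 (big-endian) → word 0xb7
cnt [6+:2] = (word>>6) & 0x3 = 2  ←
err [0+:6] = (word>>0) & 0x3f = 55
cnt signed 2b, MSB=1: 2 - 4 = -2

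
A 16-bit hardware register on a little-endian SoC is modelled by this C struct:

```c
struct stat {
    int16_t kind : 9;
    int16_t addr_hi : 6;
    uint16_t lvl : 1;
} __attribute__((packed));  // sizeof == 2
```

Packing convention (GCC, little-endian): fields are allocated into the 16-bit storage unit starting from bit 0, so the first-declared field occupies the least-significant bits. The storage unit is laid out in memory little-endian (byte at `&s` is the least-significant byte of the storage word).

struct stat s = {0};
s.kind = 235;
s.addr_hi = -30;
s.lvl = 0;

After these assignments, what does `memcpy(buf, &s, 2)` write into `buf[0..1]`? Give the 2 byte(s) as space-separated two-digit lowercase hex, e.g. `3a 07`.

eb 44

[0+:9] kind=235 & 0x1ff = 0xeb; word=0x00eb
[9+:6] addr_hi=-30 & 0x3f = 0x22; word=0x44eb
[15+:1] lvl=0 & 0x1 = 0x0; word=0x44eb
word = 0x44eb → little-endian bytes:
  [0]=0xeb  [1]=0x44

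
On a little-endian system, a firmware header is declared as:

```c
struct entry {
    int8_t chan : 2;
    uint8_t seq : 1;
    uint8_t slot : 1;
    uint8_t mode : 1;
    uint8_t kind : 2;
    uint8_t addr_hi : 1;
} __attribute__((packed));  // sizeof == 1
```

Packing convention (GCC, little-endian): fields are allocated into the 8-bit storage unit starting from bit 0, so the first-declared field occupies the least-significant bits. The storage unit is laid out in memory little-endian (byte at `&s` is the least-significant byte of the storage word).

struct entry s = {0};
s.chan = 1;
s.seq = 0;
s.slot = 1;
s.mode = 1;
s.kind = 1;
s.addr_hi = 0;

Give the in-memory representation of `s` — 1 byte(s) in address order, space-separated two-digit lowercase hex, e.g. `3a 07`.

39

chan:2 = 1 → 0x1 << 0 → word 0x01
seq:1 = 0 → 0x0 << 2 → word 0x01
slot:1 = 1 → 0x1 << 3 → word 0x09
mode:1 = 1 → 0x1 << 4 → word 0x19
kind:2 = 1 → 0x1 << 5 → word 0x39
addr_hi:1 = 0 → 0x0 << 7 → word 0x39
word = 0x39 → little-endian bytes:
  [0]=0x39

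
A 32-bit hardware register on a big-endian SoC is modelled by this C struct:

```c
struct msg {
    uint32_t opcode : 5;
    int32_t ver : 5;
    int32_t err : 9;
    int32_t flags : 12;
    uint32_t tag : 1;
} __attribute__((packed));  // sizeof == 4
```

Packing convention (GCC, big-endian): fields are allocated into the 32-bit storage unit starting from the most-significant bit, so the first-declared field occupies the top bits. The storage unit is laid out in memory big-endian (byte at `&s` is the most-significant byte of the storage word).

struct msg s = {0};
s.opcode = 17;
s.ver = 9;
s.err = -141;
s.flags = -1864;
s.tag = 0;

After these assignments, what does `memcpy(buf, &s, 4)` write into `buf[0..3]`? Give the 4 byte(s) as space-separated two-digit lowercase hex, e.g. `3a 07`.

opcode:5 = 17 → 0x11 << 27 → word 0x88000000
ver:5 = 9 → 0x9 << 22 → word 0x8a400000
err:9 = -141 → 0x173 << 13 → word 0x8a6e6000
flags:12 = -1864 → 0x8b8 << 1 → word 0x8a6e7170
tag:1 = 0 → 0x0 << 0 → word 0x8a6e7170
word = 0x8a6e7170 → big-endian bytes:
  [0]=0x8a  [1]=0x6e  [2]=0x71  [3]=0x70

8a 6e 71 70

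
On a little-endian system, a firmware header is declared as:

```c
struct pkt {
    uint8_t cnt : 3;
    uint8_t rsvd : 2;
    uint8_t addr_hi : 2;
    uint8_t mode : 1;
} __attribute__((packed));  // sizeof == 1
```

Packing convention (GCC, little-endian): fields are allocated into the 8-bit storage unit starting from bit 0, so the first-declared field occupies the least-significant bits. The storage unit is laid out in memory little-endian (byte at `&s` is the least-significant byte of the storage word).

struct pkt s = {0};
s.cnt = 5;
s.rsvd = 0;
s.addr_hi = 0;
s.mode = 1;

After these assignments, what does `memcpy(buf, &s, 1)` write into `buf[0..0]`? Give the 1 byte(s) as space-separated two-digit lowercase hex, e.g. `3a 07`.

cnt:3 = 5 → 0x5 << 0 → word 0x05
rsvd:2 = 0 → 0x0 << 3 → word 0x05
addr_hi:2 = 0 → 0x0 << 5 → word 0x05
mode:1 = 1 → 0x1 << 7 → word 0x85
word = 0x85 → little-endian bytes:
  [0]=0x85

85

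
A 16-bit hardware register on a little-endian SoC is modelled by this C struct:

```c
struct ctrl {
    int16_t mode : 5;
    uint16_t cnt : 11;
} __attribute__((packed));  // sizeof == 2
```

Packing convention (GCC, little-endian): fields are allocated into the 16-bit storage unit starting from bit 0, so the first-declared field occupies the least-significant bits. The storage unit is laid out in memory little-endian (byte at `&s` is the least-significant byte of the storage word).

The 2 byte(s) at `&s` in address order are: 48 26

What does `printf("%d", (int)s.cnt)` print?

306

[0]=0x48 [1]=0x26 (little-endian) → word 0x2648
mode:5 @ bit 0 → (0x2648>>0)&0x1f = 0x8
cnt:11 @ bit 5 → (0x2648>>5)&0x7ff = 0x132  ←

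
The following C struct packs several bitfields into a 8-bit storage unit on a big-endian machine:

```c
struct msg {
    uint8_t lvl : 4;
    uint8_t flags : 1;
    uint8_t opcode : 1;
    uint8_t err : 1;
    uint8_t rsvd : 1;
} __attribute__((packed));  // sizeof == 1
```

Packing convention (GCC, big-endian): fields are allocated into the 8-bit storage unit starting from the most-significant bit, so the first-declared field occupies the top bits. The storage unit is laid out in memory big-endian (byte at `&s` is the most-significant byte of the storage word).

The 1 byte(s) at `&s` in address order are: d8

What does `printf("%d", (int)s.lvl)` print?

[0]=0xd8 (big-endian) → word 0xd8
lvl [4+:4] = (word>>4) & 0xf = 13  ←
flags [3+:1] = (word>>3) & 0x1 = 1
opcode [2+:1] = (word>>2) & 0x1 = 0
err [1+:1] = (word>>1) & 0x1 = 0
rsvd [0+:1] = (word>>0) & 0x1 = 0

13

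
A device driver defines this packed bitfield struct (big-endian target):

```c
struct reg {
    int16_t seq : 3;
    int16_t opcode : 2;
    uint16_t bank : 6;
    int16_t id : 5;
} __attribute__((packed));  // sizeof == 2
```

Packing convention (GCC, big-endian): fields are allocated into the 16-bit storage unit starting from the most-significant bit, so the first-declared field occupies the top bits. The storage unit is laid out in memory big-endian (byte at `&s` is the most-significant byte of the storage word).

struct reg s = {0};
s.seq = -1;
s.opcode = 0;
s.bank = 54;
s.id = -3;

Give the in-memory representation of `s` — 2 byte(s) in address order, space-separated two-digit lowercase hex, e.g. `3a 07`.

seq (3b) val=-1 bits=0x7 at bit 13: 0xe000
opcode (2b) val=0 bits=0x0 at bit 11: 0xe000
bank (6b) val=54 bits=0x36 at bit 5: 0xe6c0
id (5b) val=-3 bits=0x1d at bit 0: 0xe6dd
word = 0xe6dd → big-endian bytes:
  [0]=0xe6  [1]=0xdd

e6 dd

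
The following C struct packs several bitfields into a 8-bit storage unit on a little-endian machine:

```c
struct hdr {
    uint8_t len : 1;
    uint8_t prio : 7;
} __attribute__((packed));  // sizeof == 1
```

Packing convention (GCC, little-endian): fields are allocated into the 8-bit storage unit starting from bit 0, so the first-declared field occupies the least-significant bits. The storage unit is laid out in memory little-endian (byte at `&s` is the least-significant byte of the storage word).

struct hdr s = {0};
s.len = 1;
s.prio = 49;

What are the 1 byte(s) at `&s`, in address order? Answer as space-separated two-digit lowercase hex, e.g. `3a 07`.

len:1 = 1 → 0x1 << 0 → word 0x01
prio:7 = 49 → 0x31 << 1 → word 0x63
word = 0x63 → little-endian bytes:
  [0]=0x63

63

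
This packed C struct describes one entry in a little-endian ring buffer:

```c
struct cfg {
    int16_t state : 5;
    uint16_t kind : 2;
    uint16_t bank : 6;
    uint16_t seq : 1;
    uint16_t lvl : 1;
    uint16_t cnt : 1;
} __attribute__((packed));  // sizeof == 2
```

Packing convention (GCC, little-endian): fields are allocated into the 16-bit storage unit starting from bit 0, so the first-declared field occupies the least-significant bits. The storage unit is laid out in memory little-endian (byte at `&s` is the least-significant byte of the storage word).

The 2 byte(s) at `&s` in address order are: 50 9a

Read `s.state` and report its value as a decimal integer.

-16

[0]=0x50 [1]=0x9a (little-endian) → word 0x9a50
state [0+:5] = (word>>0) & 0x1f = 16  ←
kind [5+:2] = (word>>5) & 0x3 = 2
bank [7+:6] = (word>>7) & 0x3f = 52
seq [13+:1] = (word>>13) & 0x1 = 0
lvl [14+:1] = (word>>14) & 0x1 = 0
cnt [15+:1] = (word>>15) & 0x1 = 1
state signed 5b, MSB=1: 16 - 32 = -16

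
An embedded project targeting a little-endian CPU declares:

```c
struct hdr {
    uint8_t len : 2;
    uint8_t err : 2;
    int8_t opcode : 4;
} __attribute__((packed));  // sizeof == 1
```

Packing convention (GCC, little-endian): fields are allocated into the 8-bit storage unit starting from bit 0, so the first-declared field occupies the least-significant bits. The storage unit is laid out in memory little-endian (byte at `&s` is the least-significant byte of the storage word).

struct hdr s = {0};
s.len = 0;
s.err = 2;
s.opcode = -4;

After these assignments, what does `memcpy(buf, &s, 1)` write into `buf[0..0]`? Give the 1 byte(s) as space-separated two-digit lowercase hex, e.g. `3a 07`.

len:2 = 0 → 0x0 << 0 → word 0x00
err:2 = 2 → 0x2 << 2 → word 0x08
opcode:4 = -4 → 0xc << 4 → word 0xc8
word = 0xc8 → little-endian bytes:
  [0]=0xc8

c8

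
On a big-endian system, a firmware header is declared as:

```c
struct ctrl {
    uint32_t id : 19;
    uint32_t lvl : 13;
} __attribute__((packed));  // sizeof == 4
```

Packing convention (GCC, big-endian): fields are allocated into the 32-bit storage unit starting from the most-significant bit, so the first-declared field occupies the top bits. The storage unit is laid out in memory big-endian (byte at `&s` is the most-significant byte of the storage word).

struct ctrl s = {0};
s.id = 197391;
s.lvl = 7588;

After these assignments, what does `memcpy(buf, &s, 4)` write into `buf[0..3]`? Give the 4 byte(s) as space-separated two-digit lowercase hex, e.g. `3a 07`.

60 61 fd a4

[13+:19] id=197391 & 0x7ffff = 0x3030f; word=0x6061e000
[0+:13] lvl=7588 & 0x1fff = 0x1da4; word=0x6061fda4
word = 0x6061fda4 → big-endian bytes:
  [0]=0x60  [1]=0x61  [2]=0xfd  [3]=0xa4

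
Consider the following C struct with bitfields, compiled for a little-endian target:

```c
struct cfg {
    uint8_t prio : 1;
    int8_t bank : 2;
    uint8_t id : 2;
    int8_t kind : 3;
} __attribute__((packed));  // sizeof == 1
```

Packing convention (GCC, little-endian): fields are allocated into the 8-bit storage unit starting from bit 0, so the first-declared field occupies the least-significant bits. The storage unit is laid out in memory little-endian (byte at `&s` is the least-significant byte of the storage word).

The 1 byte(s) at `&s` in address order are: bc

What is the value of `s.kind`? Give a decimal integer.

[0]=0xbc (little-endian) → word 0xbc
prio [0+:1] = (word>>0) & 0x1 = 0
bank [1+:2] = (word>>1) & 0x3 = 2
id [3+:2] = (word>>3) & 0x3 = 3
kind [5+:3] = (word>>5) & 0x7 = 5  ←
kind signed 3b, MSB=1: 5 - 8 = -3

-3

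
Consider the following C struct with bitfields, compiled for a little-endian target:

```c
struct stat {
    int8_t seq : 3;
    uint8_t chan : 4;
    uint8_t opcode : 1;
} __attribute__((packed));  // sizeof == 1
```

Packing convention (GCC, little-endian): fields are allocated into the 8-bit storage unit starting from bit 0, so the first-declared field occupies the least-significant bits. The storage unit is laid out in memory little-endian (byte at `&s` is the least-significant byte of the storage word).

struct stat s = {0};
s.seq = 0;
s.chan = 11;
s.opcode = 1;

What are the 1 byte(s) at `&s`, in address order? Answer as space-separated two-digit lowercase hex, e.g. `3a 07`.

[0+:3] seq=0 & 0x7 = 0x0; word=0x00
[3+:4] chan=11 & 0xf = 0xb; word=0x58
[7+:1] opcode=1 & 0x1 = 0x1; word=0xd8
word = 0xd8 → little-endian bytes:
  [0]=0xd8

d8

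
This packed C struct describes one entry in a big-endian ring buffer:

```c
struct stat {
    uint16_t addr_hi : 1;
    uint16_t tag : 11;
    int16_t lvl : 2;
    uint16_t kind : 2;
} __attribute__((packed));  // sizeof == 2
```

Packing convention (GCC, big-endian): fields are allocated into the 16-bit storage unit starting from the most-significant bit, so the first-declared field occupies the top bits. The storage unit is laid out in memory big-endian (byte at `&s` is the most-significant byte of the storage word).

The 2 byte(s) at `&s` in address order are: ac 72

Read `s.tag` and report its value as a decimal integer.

[0]=0xac [1]=0x72 (big-endian) → word 0xac72
addr_hi:1 @ bit 15 → (0xac72>>15)&0x1 = 0x1
tag:11 @ bit 4 → (0xac72>>4)&0x7ff = 0x2c7  ←
lvl:2 @ bit 2 → (0xac72>>2)&0x3 = 0x0
kind:2 @ bit 0 → (0xac72>>0)&0x3 = 0x2

711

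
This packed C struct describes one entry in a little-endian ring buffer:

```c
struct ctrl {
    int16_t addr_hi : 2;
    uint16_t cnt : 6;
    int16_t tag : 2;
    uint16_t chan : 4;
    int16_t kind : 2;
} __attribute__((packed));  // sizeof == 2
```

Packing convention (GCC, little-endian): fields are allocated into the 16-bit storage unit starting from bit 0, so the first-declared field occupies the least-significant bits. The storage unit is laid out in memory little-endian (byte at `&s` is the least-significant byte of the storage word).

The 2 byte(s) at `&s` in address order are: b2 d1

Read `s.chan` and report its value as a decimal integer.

[0]=0xb2 [1]=0xd1 (little-endian) → word 0xd1b2
addr_hi [0+:2] = (word>>0) & 0x3 = 2
cnt [2+:6] = (word>>2) & 0x3f = 44
tag [8+:2] = (word>>8) & 0x3 = 1
chan [10+:4] = (word>>10) & 0xf = 4  ←
kind [14+:2] = (word>>14) & 0x3 = 3

4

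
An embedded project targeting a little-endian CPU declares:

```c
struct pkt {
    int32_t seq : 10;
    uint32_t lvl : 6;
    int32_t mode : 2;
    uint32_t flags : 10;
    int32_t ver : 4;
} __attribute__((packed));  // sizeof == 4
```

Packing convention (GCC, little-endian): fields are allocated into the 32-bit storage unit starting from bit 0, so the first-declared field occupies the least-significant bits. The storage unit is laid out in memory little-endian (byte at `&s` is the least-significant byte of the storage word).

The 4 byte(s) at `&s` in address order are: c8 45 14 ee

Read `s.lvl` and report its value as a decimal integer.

17

[0]=0xc8 [1]=0x45 [2]=0x14 [3]=0xee (little-endian) → word 0xee1445c8
seq:10 @ bit 0 → (0xee1445c8>>0)&0x3ff = 0x1c8
lvl:6 @ bit 10 → (0xee1445c8>>10)&0x3f = 0x11  ←
mode:2 @ bit 16 → (0xee1445c8>>16)&0x3 = 0x0
flags:10 @ bit 18 → (0xee1445c8>>18)&0x3ff = 0x385
ver:4 @ bit 28 → (0xee1445c8>>28)&0xf = 0xe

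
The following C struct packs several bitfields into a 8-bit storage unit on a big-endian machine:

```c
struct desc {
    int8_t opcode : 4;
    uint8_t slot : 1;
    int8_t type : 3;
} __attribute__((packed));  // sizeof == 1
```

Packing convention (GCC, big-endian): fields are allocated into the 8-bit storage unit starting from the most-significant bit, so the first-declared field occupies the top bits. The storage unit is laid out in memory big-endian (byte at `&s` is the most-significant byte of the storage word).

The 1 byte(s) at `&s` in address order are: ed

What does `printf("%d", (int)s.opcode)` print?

[0]=0xed (big-endian) → word 0xed
opcode [4+:4] = (word>>4) & 0xf = 14  ←
slot [3+:1] = (word>>3) & 0x1 = 1
type [0+:3] = (word>>0) & 0x7 = 5
opcode signed 4b, MSB=1: 14 - 16 = -2

-2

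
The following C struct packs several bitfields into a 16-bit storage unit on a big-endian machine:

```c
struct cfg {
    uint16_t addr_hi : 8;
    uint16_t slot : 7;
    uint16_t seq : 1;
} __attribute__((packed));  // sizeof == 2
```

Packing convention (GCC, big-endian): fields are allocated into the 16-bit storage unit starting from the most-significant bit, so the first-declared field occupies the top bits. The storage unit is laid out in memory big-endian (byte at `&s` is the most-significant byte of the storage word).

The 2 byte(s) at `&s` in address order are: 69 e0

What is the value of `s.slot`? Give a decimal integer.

[0]=0x69 [1]=0xe0 (big-endian) → word 0x69e0
addr_hi:8 @ bit 8 → (0x69e0>>8)&0xff = 0x69
slot:7 @ bit 1 → (0x69e0>>1)&0x7f = 0x70  ←
seq:1 @ bit 0 → (0x69e0>>0)&0x1 = 0x0

112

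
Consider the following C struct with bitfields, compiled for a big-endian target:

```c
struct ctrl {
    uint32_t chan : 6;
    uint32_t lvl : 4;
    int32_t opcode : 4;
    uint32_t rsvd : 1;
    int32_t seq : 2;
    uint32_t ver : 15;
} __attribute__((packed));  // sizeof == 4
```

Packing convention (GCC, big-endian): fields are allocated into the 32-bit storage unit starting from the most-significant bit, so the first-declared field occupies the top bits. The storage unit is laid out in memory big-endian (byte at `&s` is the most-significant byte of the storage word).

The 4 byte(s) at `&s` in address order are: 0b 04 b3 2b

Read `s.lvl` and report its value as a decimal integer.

[0]=0x0b [1]=0x04 [2]=0xb3 [3]=0x2b (big-endian) → word 0x0b04b32b
chan:6 @ bit 26 → (0x0b04b32b>>26)&0x3f = 0x2
lvl:4 @ bit 22 → (0x0b04b32b>>22)&0xf = 0xc  ←
opcode:4 @ bit 18 → (0x0b04b32b>>18)&0xf = 0x1
rsvd:1 @ bit 17 → (0x0b04b32b>>17)&0x1 = 0x0
seq:2 @ bit 15 → (0x0b04b32b>>15)&0x3 = 0x1
ver:15 @ bit 0 → (0x0b04b32b>>0)&0x7fff = 0x332b

12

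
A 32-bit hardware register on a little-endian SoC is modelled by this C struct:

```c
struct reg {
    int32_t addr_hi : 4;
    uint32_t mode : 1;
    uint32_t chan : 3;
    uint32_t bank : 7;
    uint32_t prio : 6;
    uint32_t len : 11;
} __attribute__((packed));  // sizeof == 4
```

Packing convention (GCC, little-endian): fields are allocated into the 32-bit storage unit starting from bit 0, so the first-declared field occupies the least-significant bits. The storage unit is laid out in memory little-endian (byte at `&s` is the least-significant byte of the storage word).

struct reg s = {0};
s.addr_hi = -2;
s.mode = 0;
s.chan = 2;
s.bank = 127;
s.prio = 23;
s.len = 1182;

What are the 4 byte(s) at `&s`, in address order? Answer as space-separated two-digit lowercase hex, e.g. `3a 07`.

addr_hi:4 = -2 → 0xe << 0 → word 0x0000000e
mode:1 = 0 → 0x0 << 4 → word 0x0000000e
chan:3 = 2 → 0x2 << 5 → word 0x0000004e
bank:7 = 127 → 0x7f << 8 → word 0x00007f4e
prio:6 = 23 → 0x17 << 15 → word 0x000bff4e
len:11 = 1182 → 0x49e << 21 → word 0x93cbff4e
word = 0x93cbff4e → little-endian bytes:
  [0]=0x4e  [1]=0xff  [2]=0xcb  [3]=0x93

4e ff cb 93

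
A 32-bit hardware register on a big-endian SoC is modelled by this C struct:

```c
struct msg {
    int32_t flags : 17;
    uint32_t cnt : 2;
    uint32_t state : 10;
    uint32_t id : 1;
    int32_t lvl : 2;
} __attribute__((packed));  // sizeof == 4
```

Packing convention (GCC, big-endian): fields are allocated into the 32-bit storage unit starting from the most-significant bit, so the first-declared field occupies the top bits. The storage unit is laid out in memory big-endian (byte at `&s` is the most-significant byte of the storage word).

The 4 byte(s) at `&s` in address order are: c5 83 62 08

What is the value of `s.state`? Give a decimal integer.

[0]=0xc5 [1]=0x83 [2]=0x62 [3]=0x08 (big-endian) → word 0xc5836208
flags [15+:17] = (word>>15) & 0x1ffff = 101126
cnt [13+:2] = (word>>13) & 0x3 = 3
state [3+:10] = (word>>3) & 0x3ff = 65  ←
id [2+:1] = (word>>2) & 0x1 = 0
lvl [0+:2] = (word>>0) & 0x3 = 0

65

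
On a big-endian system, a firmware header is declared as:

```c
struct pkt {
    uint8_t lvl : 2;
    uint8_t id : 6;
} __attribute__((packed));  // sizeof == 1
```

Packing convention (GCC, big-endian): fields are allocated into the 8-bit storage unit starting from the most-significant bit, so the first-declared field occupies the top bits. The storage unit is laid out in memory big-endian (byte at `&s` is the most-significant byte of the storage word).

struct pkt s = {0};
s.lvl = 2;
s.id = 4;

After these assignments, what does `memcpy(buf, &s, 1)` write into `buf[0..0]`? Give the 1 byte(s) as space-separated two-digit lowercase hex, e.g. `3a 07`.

84

lvl (2b) val=2 bits=0x2 at bit 6: 0x80
id (6b) val=4 bits=0x4 at bit 0: 0x84
word = 0x84 → big-endian bytes:
  [0]=0x84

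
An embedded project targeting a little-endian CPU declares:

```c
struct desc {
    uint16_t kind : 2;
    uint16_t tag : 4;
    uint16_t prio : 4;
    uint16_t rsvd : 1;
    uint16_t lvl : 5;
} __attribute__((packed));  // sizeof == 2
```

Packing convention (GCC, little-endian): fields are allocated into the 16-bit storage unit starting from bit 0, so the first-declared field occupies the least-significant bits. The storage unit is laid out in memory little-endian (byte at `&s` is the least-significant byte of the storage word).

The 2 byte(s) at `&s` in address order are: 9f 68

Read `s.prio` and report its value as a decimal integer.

[0]=0x9f [1]=0x68 (little-endian) → word 0x689f
kind:2 @ bit 0 → (0x689f>>0)&0x3 = 0x3
tag:4 @ bit 2 → (0x689f>>2)&0xf = 0x7
prio:4 @ bit 6 → (0x689f>>6)&0xf = 0x2  ←
rsvd:1 @ bit 10 → (0x689f>>10)&0x1 = 0x0
lvl:5 @ bit 11 → (0x689f>>11)&0x1f = 0xd

2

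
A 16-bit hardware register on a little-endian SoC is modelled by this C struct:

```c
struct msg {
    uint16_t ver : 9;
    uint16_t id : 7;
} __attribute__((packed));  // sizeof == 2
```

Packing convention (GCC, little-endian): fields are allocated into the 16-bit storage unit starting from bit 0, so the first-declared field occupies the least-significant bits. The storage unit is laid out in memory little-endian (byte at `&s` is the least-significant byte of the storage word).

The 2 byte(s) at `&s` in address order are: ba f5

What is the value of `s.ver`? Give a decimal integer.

[0]=0xba [1]=0xf5 (little-endian) → word 0xf5ba
ver:9 @ bit 0 → (0xf5ba>>0)&0x1ff = 0x1ba  ←
id:7 @ bit 9 → (0xf5ba>>9)&0x7f = 0x7a

442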